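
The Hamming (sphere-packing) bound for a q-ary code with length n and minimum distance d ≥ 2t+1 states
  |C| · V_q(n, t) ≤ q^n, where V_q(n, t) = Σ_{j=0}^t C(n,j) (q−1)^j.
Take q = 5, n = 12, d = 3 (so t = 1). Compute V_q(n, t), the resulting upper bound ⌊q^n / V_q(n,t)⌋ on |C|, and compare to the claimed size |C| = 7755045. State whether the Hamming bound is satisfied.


V_q(n, t) = 49, q^n = 244140625, Hamming bound = 4982461, |C| = 7755045 > bound (violated).

Step 1: Compute V_q(n, t) = Σ_{j=0}^1 C(n, j) (q−1)^j.
  j = 0: C(12,0)·(4)^0 = 1·1 = 1.
  j = 1: C(12,1)·(4)^1 = 12·4 = 48.
  V_q(n, t) = 1 + 48 = 49.
Step 2: q^n = 5^12 = 244140625.
Step 3: Hamming bound ⌊q^n / V_q(n,t)⌋ = ⌊244140625/49⌋ = 4982461.
Step 4: Compare |C| = 7755045 to 4982461: violated.
The claimed |C| lies above the Hamming bound, so no 5-ary code of length 12 with d ≥ 3 can have 7755045 codewords.


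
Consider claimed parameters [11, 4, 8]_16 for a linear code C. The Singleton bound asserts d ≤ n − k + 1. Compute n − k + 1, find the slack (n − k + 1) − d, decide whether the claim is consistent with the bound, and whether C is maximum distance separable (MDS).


Singleton RHS = n − k + 1 = 8, slack = 0, bound satisfied, MDS.

Singleton bound: d ≤ n − k + 1.
Here n = 11, k = 4, so n − k + 1 = 8.
Given d = 8, check d ≤ 8: YES.
Slack = (n − k + 1) − d = 0.
The code is MDS (slack = 0).
Description: the claimed parameters are [11, 4, 8]_16; such a code would be MDS (meets Singleton bound).


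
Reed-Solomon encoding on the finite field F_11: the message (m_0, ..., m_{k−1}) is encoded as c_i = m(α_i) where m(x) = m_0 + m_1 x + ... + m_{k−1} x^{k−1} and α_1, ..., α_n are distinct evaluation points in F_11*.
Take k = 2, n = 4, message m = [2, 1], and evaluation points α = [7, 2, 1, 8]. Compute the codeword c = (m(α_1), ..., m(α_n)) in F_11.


c = [9, 4, 3, 10]

Message polynomial: m(x) = 2 + 1·x (mod 11).
For each evaluation point α_i, compute m(α_i) mod 11:
  α_1 = 7: Horner steps 1 → 9, so m(7) = 9.
  α_2 = 2: Horner steps 1 → 4, so m(2) = 4.
  α_3 = 1: Horner steps 1 → 3, so m(1) = 3.
  α_4 = 8: Horner steps 1 → 10, so m(8) = 10.
Codeword c = [9, 4, 3, 10] ∈ F_11^4.


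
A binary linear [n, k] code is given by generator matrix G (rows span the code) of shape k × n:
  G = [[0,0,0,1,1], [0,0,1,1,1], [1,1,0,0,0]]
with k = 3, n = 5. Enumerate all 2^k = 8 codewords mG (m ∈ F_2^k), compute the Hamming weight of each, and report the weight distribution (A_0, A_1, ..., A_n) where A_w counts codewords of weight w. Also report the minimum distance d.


Weight distribution: A_0 = 1, A_1 = 1, A_2 = 2, A_3 = 2, A_4 = 1, A_5 = 1. Minimum distance d = 1.

Enumerate all 2^3 = 8 messages m ∈ F_2^3.
For each, compute codeword c = mG in F_2^5, then tally its weight.
  m = 000 → c = 00000, weight = 0.
  m = 100 → c = 00011, weight = 2.
  m = 010 → c = 00111, weight = 3.
  m = 110 → c = 00100, weight = 1.
  m = 001 → c = 11000, weight = 2.
  m = 101 → c = 11011, weight = 4.
  m = 011 → c = 11111, weight = 5.
  m = 111 → c = 11100, weight = 3.
Tally weights:
  weight 0: 1 codewords.
  weight 1: 1 codewords.
  weight 2: 2 codewords.
  weight 3: 2 codewords.
  weight 4: 1 codewords.
  weight 5: 1 codewords.
Minimum distance d = smallest w > 0 with A_w > 0 = 1.
Sanity: Σ A_w = 8 = 2^3 = 8 ✓.


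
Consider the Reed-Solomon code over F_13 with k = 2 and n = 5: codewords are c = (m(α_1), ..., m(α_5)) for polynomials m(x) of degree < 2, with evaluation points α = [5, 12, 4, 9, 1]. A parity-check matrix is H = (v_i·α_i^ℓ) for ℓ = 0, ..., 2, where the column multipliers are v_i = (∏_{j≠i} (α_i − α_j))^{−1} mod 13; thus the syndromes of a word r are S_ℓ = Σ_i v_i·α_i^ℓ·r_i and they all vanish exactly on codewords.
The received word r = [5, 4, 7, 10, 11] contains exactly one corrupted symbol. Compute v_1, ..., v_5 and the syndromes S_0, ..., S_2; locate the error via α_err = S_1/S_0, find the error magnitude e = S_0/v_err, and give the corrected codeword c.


S = (8, 8, 8), error at position 5, error magnitude e = 11, c = [5, 4, 7, 10, 0].

Step 1: column multipliers v_i = (∏_{j≠i}(α_i − α_j))^{−1} mod 13.
  i = 1 (α = 5): (5−12)(5−4)(5−9)(5−1) = (−7)·1·(−4)·4 = 112 ≡ 8, so v_1 = 8^{−1} = 5 (mod 13).
  i = 2 (α = 12): (12−5)(12−4)(12−9)(12−1) = 7·8·3·11 = 1848 ≡ 2, so v_2 = 2^{−1} = 7 (mod 13).
  i = 3 (α = 4): (4−5)(4−12)(4−9)(4−1) = (−1)·(−8)·(−5)·3 = −120 ≡ 10, so v_3 = 10^{−1} = 4 (mod 13).
  i = 4 (α = 9): (9−5)(9−12)(9−4)(9−1) = 4·(−3)·5·8 = −480 ≡ 1, so v_4 = 1^{−1} = 1 (mod 13).
  i = 5 (α = 1): (1−5)(1−12)(1−4)(1−9) = (−4)·(−11)·(−3)·(−8) = 1056 ≡ 3, so v_5 = 3^{−1} = 9 (mod 13).
  v = [5, 7, 4, 1, 9].
Step 2: syndromes of r = [5, 4, 7, 10, 11] (all sums mod 13).
  S_0 = Σ v_i r_i = 5·5 + 7·4 + 4·7 + 1·10 + 9·11 = 190 ≡ 8.
  S_1 = Σ v_i α_i r_i = 5·5·5 + 7·12·4 + 4·4·7 + 1·9·10 + 9·1·11 = 762 ≡ 8.
  α_i^2 mod 13 = [12, 1, 3, 3, 1].
  S_2 = Σ v_i α_i^2 r_i = 5·12·5 + 7·1·4 + 4·3·7 + 1·3·10 + 9·1·11 = 541 ≡ 8.
  S = (8, 8, 8) ≠ 0, so r is not a codeword (an error is present).
Step 3: locate the error. For a single error e at position i, S_ℓ = v_i·e·α_i^ℓ, so α_err = S_1/S_0.
  S_0^{−1} = 8^{−1} = 5 (mod 13), so α_err = 8·5 = 40 ≡ 1 = α_5. Error position i = 5.
  Consistency check: S_2/S_1 = 8·5 = 40 ≡ 1 = α_err ✓ (single-error assumption holds).
Step 4: error magnitude e = S_0/v_5 = S_0·∏_{j≠5}(α_5 − α_j) = 8·3 = 24 ≡ 11 (mod 13).
Step 5: correct position 5: c_5 = r_5 − e = 11 − 11 ≡ 0 (mod 13). Hence c = [5, 4, 7, 10, 0].
  Check: interpolating c through the α_i gives m(x) = 2 + 11·x (degree < 2) with m(α_i) = c_i for every i, so c is indeed a codeword.


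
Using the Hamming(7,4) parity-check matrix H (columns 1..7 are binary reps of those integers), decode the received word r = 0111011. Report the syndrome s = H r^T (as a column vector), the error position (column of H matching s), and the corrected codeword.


s = (1, 0, 0)^T, error position = 4, corrected codeword c = 0110011

Compute s = H r^T mod 2 one row at a time:
  s_1 = 1 + 0 + 1 + 1 = 3 ≡ 1 (mod 2).
  s_2 = 1 + 1 + 1 + 1 = 4 ≡ 0 (mod 2).
  s_3 = 0 + 1 + 0 + 1 = 2 ≡ 0 (mod 2).
s = (1, 0, 0)^T — this equals column 4 of H (binary 100), so error is at position 4.
Correct: flip bit 4 of r = 0111011 to get c = 0110011.


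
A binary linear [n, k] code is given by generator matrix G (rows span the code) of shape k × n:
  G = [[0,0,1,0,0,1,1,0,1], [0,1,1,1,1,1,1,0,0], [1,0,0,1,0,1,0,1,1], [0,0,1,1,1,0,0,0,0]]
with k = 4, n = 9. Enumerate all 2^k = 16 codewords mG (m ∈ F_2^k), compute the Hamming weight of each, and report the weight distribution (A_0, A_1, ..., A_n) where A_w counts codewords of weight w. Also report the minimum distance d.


Weight distribution: A_0 = 1, A_3 = 3, A_4 = 3, A_5 = 4, A_6 = 4, A_7 = 1. Minimum distance d = 3.

Enumerate all 2^4 = 16 messages m ∈ F_2^4.
For each, compute codeword c = mG in F_2^9, then tally its weight.
  m = 0000 → c = 000000000, weight = 0.
  m = 1000 → c = 001001101, weight = 4.
  m = 0100 → c = 011111100, weight = 6.
  m = 1100 → c = 010110001, weight = 4.
  m = 0010 → c = 100101011, weight = 5.
  m = 1010 → c = 101100110, weight = 5.
  m = 0110 → c = 111010111, weight = 7.
  m = 1110 → c = 110011010, weight = 5.
  m = 0001 → c = 001110000, weight = 3.
  m = 1001 → c = 000111101, weight = 5.
  m = 0101 → c = 010001100, weight = 3.
  m = 1101 → c = 011000001, weight = 3.
  m = 0011 → c = 101011011, weight = 6.
  m = 1011 → c = 100010110, weight = 4.
  m = 0111 → c = 110100111, weight = 6.
  m = 1111 → c = 111101010, weight = 6.
Tally weights:
  weight 0: 1 codewords.
  weight 3: 3 codewords.
  weight 4: 3 codewords.
  weight 5: 4 codewords.
  weight 6: 4 codewords.
  weight 7: 1 codewords.
Minimum distance d = smallest w > 0 with A_w > 0 = 3.
Sanity: Σ A_w = 16 = 2^4 = 16 ✓.


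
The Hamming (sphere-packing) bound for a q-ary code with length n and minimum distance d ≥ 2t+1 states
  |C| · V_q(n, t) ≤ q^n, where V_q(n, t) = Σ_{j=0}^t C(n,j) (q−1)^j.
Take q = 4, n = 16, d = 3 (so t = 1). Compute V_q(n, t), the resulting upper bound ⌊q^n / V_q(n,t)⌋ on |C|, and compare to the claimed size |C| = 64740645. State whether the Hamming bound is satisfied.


V_q(n, t) = 49, q^n = 4294967296, Hamming bound = 87652393, |C| = 64740645 ≤ bound (satisfied).

Step 1: Compute V_q(n, t) = Σ_{j=0}^1 C(n, j) (q−1)^j.
  j = 0: C(16,0)·(3)^0 = 1·1 = 1.
  j = 1: C(16,1)·(3)^1 = 16·3 = 48.
  V_q(n, t) = 1 + 48 = 49.
Step 2: q^n = 4^16 = 4294967296.
Step 3: Hamming bound ⌊q^n / V_q(n,t)⌋ = ⌊4294967296/49⌋ = 87652393.
Step 4: Compare |C| = 64740645 to 87652393: satisfied.
The claimed |C| lies below the Hamming bound.


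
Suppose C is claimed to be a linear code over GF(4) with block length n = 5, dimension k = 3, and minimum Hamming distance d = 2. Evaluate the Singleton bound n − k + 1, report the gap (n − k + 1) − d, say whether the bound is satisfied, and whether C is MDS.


Singleton RHS = n − k + 1 = 3, slack = 1, bound satisfied, not MDS.

Singleton bound: d ≤ n − k + 1.
Here n = 5, k = 3, so n − k + 1 = 3.
Given d = 2, check d ≤ 3: YES.
Slack = (n − k + 1) − d = 1.
The code is NOT MDS (slack = 1 > 0).
Description: the claimed parameters are [5, 3, 2]_4; such a code would be non-MDS.


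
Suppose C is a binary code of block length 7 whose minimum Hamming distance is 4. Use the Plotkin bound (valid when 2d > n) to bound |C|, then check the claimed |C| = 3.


Plotkin bound M ≤ 8; given |C| = 3 ≤ bound (satisfied).

Check applicability: 2d = 8, n = 7.
2d − n = 1 > 0, so Plotkin applies.
Compute d/(2d−n) = 4/1 ≈ 4.0000.
⌊d/(2d−n)⌋ = 4.
Plotkin bound: M ≤ 2·4 = 8.
Given |C| = 3, check: satisfied.
This |C| is below the Plotkin bound.


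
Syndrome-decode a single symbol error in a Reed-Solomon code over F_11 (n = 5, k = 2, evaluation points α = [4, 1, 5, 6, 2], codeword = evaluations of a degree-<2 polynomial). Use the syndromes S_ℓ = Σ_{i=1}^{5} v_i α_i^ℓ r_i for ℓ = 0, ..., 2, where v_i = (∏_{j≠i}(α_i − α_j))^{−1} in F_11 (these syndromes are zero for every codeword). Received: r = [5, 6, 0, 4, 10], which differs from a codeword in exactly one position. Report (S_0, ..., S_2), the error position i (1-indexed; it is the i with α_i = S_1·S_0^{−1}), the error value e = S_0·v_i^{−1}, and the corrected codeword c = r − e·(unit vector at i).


S = (9, 3, 1), error at position 1, error magnitude e = 9, c = [7, 6, 0, 4, 10].

Step 1: column multipliers v_i = (∏_{j≠i}(α_i − α_j))^{−1} mod 11.
  i = 1 (α = 4): (4−1)(4−5)(4−6)(4−2) = 3·(−1)·(−2)·2 = 12 ≡ 1, so v_1 = 1^{−1} = 1 (mod 11).
  i = 2 (α = 1): (1−4)(1−5)(1−6)(1−2) = (−3)·(−4)·(−5)·(−1) = 60 ≡ 5, so v_2 = 5^{−1} = 9 (mod 11).
  i = 3 (α = 5): (5−4)(5−1)(5−6)(5−2) = 1·4·(−1)·3 = −12 ≡ 10, so v_3 = 10^{−1} = 10 (mod 11).
  i = 4 (α = 6): (6−4)(6−1)(6−5)(6−2) = 2·5·1·4 = 40 ≡ 7, so v_4 = 7^{−1} = 8 (mod 11).
  i = 5 (α = 2): (2−4)(2−1)(2−5)(2−6) = (−2)·1·(−3)·(−4) = −24 ≡ 9, so v_5 = 9^{−1} = 5 (mod 11).
  v = [1, 9, 10, 8, 5].
Step 2: syndromes of r = [5, 6, 0, 4, 10] (all sums mod 11).
  S_0 = Σ v_i r_i = 1·5 + 9·6 + 10·0 + 8·4 + 5·10 = 141 ≡ 9.
  S_1 = Σ v_i α_i r_i = 1·4·5 + 9·1·6 + 10·5·0 + 8·6·4 + 5·2·10 = 366 ≡ 3.
  α_i^2 mod 11 = [5, 1, 3, 3, 4].
  S_2 = Σ v_i α_i^2 r_i = 1·5·5 + 9·1·6 + 10·3·0 + 8·3·4 + 5·4·10 = 375 ≡ 1.
  S = (9, 3, 1) ≠ 0, so r is not a codeword (an error is present).
Step 3: locate the error. For a single error e at position i, S_ℓ = v_i·e·α_i^ℓ, so α_err = S_1/S_0.
  S_0^{−1} = 9^{−1} = 5 (mod 11), so α_err = 3·5 = 15 ≡ 4 = α_1. Error position i = 1.
  Consistency check: S_2/S_1 = 1·4 = 4 ≡ 4 = α_err ✓ (single-error assumption holds).
Step 4: error magnitude e = S_0/v_1 = S_0·∏_{j≠1}(α_1 − α_j) = 9·1 = 9 ≡ 9 (mod 11).
Step 5: correct position 1: c_1 = r_1 − e = 5 − 9 ≡ 7 (mod 11). Hence c = [7, 6, 0, 4, 10].
  Check: interpolating c through the α_i gives m(x) = 2 + 4·x (degree < 2) with m(α_i) = c_i for every i, so c is indeed a codeword.


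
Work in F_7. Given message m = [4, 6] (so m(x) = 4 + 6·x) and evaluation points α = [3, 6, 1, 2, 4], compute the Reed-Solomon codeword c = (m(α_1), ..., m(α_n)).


c = [1, 5, 3, 2, 0]

Message polynomial: m(x) = 4 + 6·x (mod 7).
For each evaluation point α_i, compute m(α_i) mod 7:
  α_1 = 3: Horner steps 6 → 1, so m(3) = 1.
  α_2 = 6: Horner steps 6 → 5, so m(6) = 5.
  α_3 = 1: Horner steps 6 → 3, so m(1) = 3.
  α_4 = 2: Horner steps 6 → 2, so m(2) = 2.
  α_5 = 4: Horner steps 6 → 0, so m(4) = 0.
Codeword c = [1, 5, 3, 2, 0] ∈ F_7^5.


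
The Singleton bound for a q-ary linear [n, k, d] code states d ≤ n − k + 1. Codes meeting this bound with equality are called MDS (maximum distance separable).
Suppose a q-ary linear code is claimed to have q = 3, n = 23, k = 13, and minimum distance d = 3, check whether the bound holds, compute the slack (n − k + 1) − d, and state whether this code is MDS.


Singleton RHS = n − k + 1 = 11, slack = 8, bound satisfied, not MDS.

Singleton bound: d ≤ n − k + 1.
Here n = 23, k = 13, so n − k + 1 = 11.
Given d = 3, check d ≤ 11: YES.
Slack = (n − k + 1) − d = 8.
The code is NOT MDS (slack = 8 > 0).
Description: the claimed parameters are [23, 13, 3]_3; such a code would be non-MDS.


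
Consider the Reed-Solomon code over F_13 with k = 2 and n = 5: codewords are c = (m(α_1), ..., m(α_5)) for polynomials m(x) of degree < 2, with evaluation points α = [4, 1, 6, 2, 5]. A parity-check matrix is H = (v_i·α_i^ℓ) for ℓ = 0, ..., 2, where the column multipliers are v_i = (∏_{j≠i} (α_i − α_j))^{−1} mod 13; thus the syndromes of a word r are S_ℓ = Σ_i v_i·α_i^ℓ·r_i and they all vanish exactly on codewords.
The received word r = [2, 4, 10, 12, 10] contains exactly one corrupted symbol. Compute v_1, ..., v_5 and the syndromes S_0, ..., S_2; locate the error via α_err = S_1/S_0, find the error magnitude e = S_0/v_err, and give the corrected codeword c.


S = (5, 4, 11), error at position 3, error magnitude e = 5, c = [2, 4, 5, 12, 10].

Step 1: column multipliers v_i = (∏_{j≠i}(α_i − α_j))^{−1} mod 13.
  i = 1 (α = 4): (4−1)(4−6)(4−2)(4−5) = 3·(−2)·2·(−1) = 12 ≡ 12, so v_1 = 12^{−1} = 12 (mod 13).
  i = 2 (α = 1): (1−4)(1−6)(1−2)(1−5) = (−3)·(−5)·(−1)·(−4) = 60 ≡ 8, so v_2 = 8^{−1} = 5 (mod 13).
  i = 3 (α = 6): (6−4)(6−1)(6−2)(6−5) = 2·5·4·1 = 40 ≡ 1, so v_3 = 1^{−1} = 1 (mod 13).
  i = 4 (α = 2): (2−4)(2−1)(2−6)(2−5) = (−2)·1·(−4)·(−3) = −24 ≡ 2, so v_4 = 2^{−1} = 7 (mod 13).
  i = 5 (α = 5): (5−4)(5−1)(5−6)(5−2) = 1·4·(−1)·3 = −12 ≡ 1, so v_5 = 1^{−1} = 1 (mod 13).
  v = [12, 5, 1, 7, 1].
Step 2: syndromes of r = [2, 4, 10, 12, 10] (all sums mod 13).
  S_0 = Σ v_i r_i = 12·2 + 5·4 + 1·10 + 7·12 + 1·10 = 148 ≡ 5.
  S_1 = Σ v_i α_i r_i = 12·4·2 + 5·1·4 + 1·6·10 + 7·2·12 + 1·5·10 = 394 ≡ 4.
  α_i^2 mod 13 = [3, 1, 10, 4, 12].
  S_2 = Σ v_i α_i^2 r_i = 12·3·2 + 5·1·4 + 1·10·10 + 7·4·12 + 1·12·10 = 648 ≡ 11.
  S = (5, 4, 11) ≠ 0, so r is not a codeword (an error is present).
Step 3: locate the error. For a single error e at position i, S_ℓ = v_i·e·α_i^ℓ, so α_err = S_1/S_0.
  S_0^{−1} = 5^{−1} = 8 (mod 13), so α_err = 4·8 = 32 ≡ 6 = α_3. Error position i = 3.
  Consistency check: S_2/S_1 = 11·10 = 110 ≡ 6 = α_err ✓ (single-error assumption holds).
Step 4: error magnitude e = S_0/v_3 = S_0·∏_{j≠3}(α_3 − α_j) = 5·1 = 5 ≡ 5 (mod 13).
Step 5: correct position 3: c_3 = r_3 − e = 10 − 5 ≡ 5 (mod 13). Hence c = [2, 4, 5, 12, 10].
  Check: interpolating c through the α_i gives m(x) = 9 + 8·x (degree < 2) with m(α_i) = c_i for every i, so c is indeed a codeword.


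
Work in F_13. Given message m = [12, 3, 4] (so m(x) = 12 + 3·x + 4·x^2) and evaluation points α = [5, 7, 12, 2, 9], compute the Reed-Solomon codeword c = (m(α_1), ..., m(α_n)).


c = [10, 8, 0, 8, 12]

Message polynomial: m(x) = 12 + 3·x + 4·x^2 (mod 13).
For each evaluation point α_i, compute m(α_i) mod 13:
  α_1 = 5: Horner steps 4 → 10 → 10, so m(5) = 10.
  α_2 = 7: Horner steps 4 → 5 → 8, so m(7) = 8.
  α_3 = 12: Horner steps 4 → 12 → 0, so m(12) = 0.
  α_4 = 2: Horner steps 4 → 11 → 8, so m(2) = 8.
  α_5 = 9: Horner steps 4 → 0 → 12, so m(9) = 12.
Codeword c = [10, 8, 0, 8, 12] ∈ F_13^5.


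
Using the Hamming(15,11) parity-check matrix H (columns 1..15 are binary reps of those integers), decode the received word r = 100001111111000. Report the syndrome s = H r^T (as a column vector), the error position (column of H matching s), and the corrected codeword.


s = (1, 1, 0, 0)^T, error position = 12, corrected codeword c = 100001111110000

Compute s = H r^T mod 2 one row at a time:
  s_1 = 1 + 1 + 1 + 1 + 1 + 0 + 0 + 0 = 5 ≡ 1 (mod 2).
  s_2 = 0 + 0 + 1 + 1 + 1 + 0 + 0 + 0 = 3 ≡ 1 (mod 2).
  s_3 = 0 + 0 + 1 + 1 + 1 + 1 + 0 + 0 = 4 ≡ 0 (mod 2).
  s_4 = 1 + 0 + 0 + 1 + 1 + 1 + 0 + 0 = 4 ≡ 0 (mod 2).
s = (1, 1, 0, 0)^T — this equals column 12 of H (binary 1100), so error is at position 12.
Correct: flip bit 12 of r = 100001111111000 to get c = 100001111110000.


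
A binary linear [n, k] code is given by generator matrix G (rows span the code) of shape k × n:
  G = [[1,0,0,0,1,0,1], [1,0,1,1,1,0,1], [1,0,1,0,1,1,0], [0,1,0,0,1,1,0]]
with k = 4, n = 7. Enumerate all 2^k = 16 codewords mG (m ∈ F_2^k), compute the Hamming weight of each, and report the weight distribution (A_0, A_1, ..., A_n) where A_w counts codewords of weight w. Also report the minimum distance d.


Weight distribution: A_0 = 1, A_2 = 1, A_3 = 6, A_4 = 5, A_5 = 2, A_6 = 1. Minimum distance d = 2.

Enumerate all 2^4 = 16 messages m ∈ F_2^4.
For each, compute codeword c = mG in F_2^7, then tally its weight.
  m = 0000 → c = 0000000, weight = 0.
  m = 1000 → c = 1000101, weight = 3.
  m = 0100 → c = 1011101, weight = 5.
  m = 1100 → c = 0011000, weight = 2.
  m = 0010 → c = 1010110, weight = 4.
  m = 1010 → c = 0010011, weight = 3.
  m = 0110 → c = 0001011, weight = 3.
  m = 1110 → c = 1001110, weight = 4.
  m = 0001 → c = 0100110, weight = 3.
  m = 1001 → c = 1100011, weight = 4.
  m = 0101 → c = 1111011, weight = 6.
  m = 1101 → c = 0111110, weight = 5.
  m = 0011 → c = 1110000, weight = 3.
  m = 1011 → c = 0110101, weight = 4.
  m = 0111 → c = 0101101, weight = 4.
  m = 1111 → c = 1101000, weight = 3.
Tally weights:
  weight 0: 1 codewords.
  weight 2: 1 codewords.
  weight 3: 6 codewords.
  weight 4: 5 codewords.
  weight 5: 2 codewords.
  weight 6: 1 codewords.
Minimum distance d = smallest w > 0 with A_w > 0 = 2.
Sanity: Σ A_w = 16 = 2^4 = 16 ✓.


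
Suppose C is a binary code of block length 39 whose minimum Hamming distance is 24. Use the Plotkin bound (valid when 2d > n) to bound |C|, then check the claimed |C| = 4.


Plotkin bound M ≤ 4; given |C| = 4 ≤ bound (satisfied).

Check applicability: 2d = 48, n = 39.
2d − n = 9 > 0, so Plotkin applies.
Compute d/(2d−n) = 24/9 ≈ 2.6667.
⌊d/(2d−n)⌋ = 2.
Plotkin bound: M ≤ 2·2 = 4.
Given |C| = 4, check: satisfied.
This |C| is at the Plotkin bound.


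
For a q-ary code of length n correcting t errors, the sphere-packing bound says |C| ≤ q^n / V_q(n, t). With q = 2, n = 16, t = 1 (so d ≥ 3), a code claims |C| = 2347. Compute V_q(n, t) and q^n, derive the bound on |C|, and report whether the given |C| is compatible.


V_q(n, t) = 17, q^n = 65536, Hamming bound = 3855, |C| = 2347 ≤ bound (satisfied).

Step 1: Compute V_q(n, t) = Σ_{j=0}^1 C(n, j) (q−1)^j.
  j = 0: C(16,0)·(1)^0 = 1·1 = 1.
  j = 1: C(16,1)·(1)^1 = 16·1 = 16.
  V_q(n, t) = 1 + 16 = 17.
Step 2: q^n = 2^16 = 65536.
Step 3: Hamming bound ⌊q^n / V_q(n,t)⌋ = ⌊65536/17⌋ = 3855.
Step 4: Compare |C| = 2347 to 3855: satisfied.
The claimed |C| lies below the Hamming bound.


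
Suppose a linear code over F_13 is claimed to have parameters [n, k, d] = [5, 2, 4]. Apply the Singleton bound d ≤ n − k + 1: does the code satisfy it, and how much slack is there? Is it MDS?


Singleton RHS = n − k + 1 = 4, slack = 0, bound satisfied, MDS.

Singleton bound: d ≤ n − k + 1.
Here n = 5, k = 2, so n − k + 1 = 4.
Given d = 4, check d ≤ 4: YES.
Slack = (n − k + 1) − d = 0.
The code is MDS (slack = 0).
Description: the claimed parameters are [5, 2, 4]_13; such a code would be MDS (meets Singleton bound).


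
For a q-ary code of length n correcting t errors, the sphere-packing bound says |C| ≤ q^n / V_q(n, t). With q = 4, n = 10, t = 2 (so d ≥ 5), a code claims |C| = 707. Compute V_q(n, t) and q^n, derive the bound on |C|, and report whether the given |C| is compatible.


V_q(n, t) = 436, q^n = 1048576, Hamming bound = 2404, |C| = 707 ≤ bound (satisfied).

Step 1: Compute V_q(n, t) = Σ_{j=0}^2 C(n, j) (q−1)^j.
  j = 0: C(10,0)·(3)^0 = 1·1 = 1.
  j = 1: C(10,1)·(3)^1 = 10·3 = 30.
  j = 2: C(10,2)·(3)^2 = 45·9 = 405.
  V_q(n, t) = 1 + 30 + 405 = 436.
Step 2: q^n = 4^10 = 1048576.
Step 3: Hamming bound ⌊q^n / V_q(n,t)⌋ = ⌊1048576/436⌋ = 2404.
Step 4: Compare |C| = 707 to 2404: satisfied.
The claimed |C| lies below the Hamming bound.


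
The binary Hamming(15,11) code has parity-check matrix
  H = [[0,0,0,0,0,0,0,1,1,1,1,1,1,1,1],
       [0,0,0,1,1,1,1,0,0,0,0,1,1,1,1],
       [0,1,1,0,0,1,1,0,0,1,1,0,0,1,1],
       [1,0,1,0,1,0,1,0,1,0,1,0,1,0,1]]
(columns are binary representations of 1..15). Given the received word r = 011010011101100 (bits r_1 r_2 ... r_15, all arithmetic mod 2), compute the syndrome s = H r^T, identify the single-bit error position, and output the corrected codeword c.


s = (1, 1, 1, 0)^T, error position = 14, corrected codeword c = 011010011101110

Compute s = H r^T mod 2 one row at a time:
  s_1 = 1 + 1 + 1 + 0 + 1 + 1 + 0 + 0 = 5 ≡ 1 (mod 2).
  s_2 = 0 + 1 + 0 + 0 + 1 + 1 + 0 + 0 = 3 ≡ 1 (mod 2).
  s_3 = 1 + 1 + 0 + 0 + 1 + 0 + 0 + 0 = 3 ≡ 1 (mod 2).
  s_4 = 0 + 1 + 1 + 0 + 1 + 0 + 1 + 0 = 4 ≡ 0 (mod 2).
s = (1, 1, 1, 0)^T — this equals column 14 of H (binary 1110), so error is at position 14.
Correct: flip bit 14 of r = 011010011101100 to get c = 011010011101110.


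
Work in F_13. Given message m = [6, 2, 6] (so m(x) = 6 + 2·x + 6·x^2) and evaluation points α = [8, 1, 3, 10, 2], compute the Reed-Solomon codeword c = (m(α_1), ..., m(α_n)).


c = [3, 1, 1, 2, 8]

Message polynomial: m(x) = 6 + 2·x + 6·x^2 (mod 13).
For each evaluation point α_i, compute m(α_i) mod 13:
  α_1 = 8: Horner steps 6 → 11 → 3, so m(8) = 3.
  α_2 = 1: Horner steps 6 → 8 → 1, so m(1) = 1.
  α_3 = 3: Horner steps 6 → 7 → 1, so m(3) = 1.
  α_4 = 10: Horner steps 6 → 10 → 2, so m(10) = 2.
  α_5 = 2: Horner steps 6 → 1 → 8, so m(2) = 8.
Codeword c = [3, 1, 1, 2, 8] ∈ F_13^5.


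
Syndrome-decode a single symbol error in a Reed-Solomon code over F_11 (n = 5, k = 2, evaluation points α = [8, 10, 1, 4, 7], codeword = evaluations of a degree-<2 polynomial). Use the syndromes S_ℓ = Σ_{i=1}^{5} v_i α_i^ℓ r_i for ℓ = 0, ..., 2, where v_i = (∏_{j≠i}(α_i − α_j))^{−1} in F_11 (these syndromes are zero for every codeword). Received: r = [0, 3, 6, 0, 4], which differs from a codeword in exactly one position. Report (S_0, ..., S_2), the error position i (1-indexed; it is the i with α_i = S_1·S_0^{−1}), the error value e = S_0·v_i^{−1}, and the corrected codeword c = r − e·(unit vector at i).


S = (7, 6, 2), error at position 4, error magnitude e = 6, c = [0, 3, 6, 5, 4].

Step 1: column multipliers v_i = (∏_{j≠i}(α_i − α_j))^{−1} mod 11.
  i = 1 (α = 8): (8−10)(8−1)(8−4)(8−7) = (−2)·7·4·1 = −56 ≡ 10, so v_1 = 10^{−1} = 10 (mod 11).
  i = 2 (α = 10): (10−8)(10−1)(10−4)(10−7) = 2·9·6·3 = 324 ≡ 5, so v_2 = 5^{−1} = 9 (mod 11).
  i = 3 (α = 1): (1−8)(1−10)(1−4)(1−7) = (−7)·(−9)·(−3)·(−6) = 1134 ≡ 1, so v_3 = 1^{−1} = 1 (mod 11).
  i = 4 (α = 4): (4−8)(4−10)(4−1)(4−7) = (−4)·(−6)·3·(−3) = −216 ≡ 4, so v_4 = 4^{−1} = 3 (mod 11).
  i = 5 (α = 7): (7−8)(7−10)(7−1)(7−4) = (−1)·(−3)·6·3 = 54 ≡ 10, so v_5 = 10^{−1} = 10 (mod 11).
  v = [10, 9, 1, 3, 10].
Step 2: syndromes of r = [0, 3, 6, 0, 4] (all sums mod 11).
  S_0 = Σ v_i r_i = 10·0 + 9·3 + 1·6 + 3·0 + 10·4 = 73 ≡ 7.
  S_1 = Σ v_i α_i r_i = 10·8·0 + 9·10·3 + 1·1·6 + 3·4·0 + 10·7·4 = 556 ≡ 6.
  α_i^2 mod 11 = [9, 1, 1, 5, 5].
  S_2 = Σ v_i α_i^2 r_i = 10·9·0 + 9·1·3 + 1·1·6 + 3·5·0 + 10·5·4 = 233 ≡ 2.
  S = (7, 6, 2) ≠ 0, so r is not a codeword (an error is present).
Step 3: locate the error. For a single error e at position i, S_ℓ = v_i·e·α_i^ℓ, so α_err = S_1/S_0.
  S_0^{−1} = 7^{−1} = 8 (mod 11), so α_err = 6·8 = 48 ≡ 4 = α_4. Error position i = 4.
  Consistency check: S_2/S_1 = 2·2 = 4 ≡ 4 = α_err ✓ (single-error assumption holds).
Step 4: error magnitude e = S_0/v_4 = S_0·∏_{j≠4}(α_4 − α_j) = 7·4 = 28 ≡ 6 (mod 11).
Step 5: correct position 4: c_4 = r_4 − e = 0 − 6 ≡ 5 (mod 11). Hence c = [0, 3, 6, 5, 4].
  Check: interpolating c through the α_i gives m(x) = 10 + 7·x (degree < 2) with m(α_i) = c_i for every i, so c is indeed a codeword.


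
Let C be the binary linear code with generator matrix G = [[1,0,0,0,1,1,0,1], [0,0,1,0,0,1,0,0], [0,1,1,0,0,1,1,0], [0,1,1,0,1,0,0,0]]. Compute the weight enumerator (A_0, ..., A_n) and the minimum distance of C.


Weight distribution: A_0 = 1, A_2 = 2, A_3 = 6, A_4 = 3, A_5 = 2, A_6 = 2. Minimum distance d = 2.

Enumerate all 2^4 = 16 messages m ∈ F_2^4.
For each, compute codeword c = mG in F_2^8, then tally its weight.
  m = 0000 → c = 00000000, weight = 0.
  m = 1000 → c = 10001101, weight = 4.
  m = 0100 → c = 00100100, weight = 2.
  m = 1100 → c = 10101001, weight = 4.
  m = 0010 → c = 01100110, weight = 4.
  m = 1010 → c = 11101011, weight = 6.
  m = 0110 → c = 01000010, weight = 2.
  m = 1110 → c = 11001111, weight = 6.
  m = 0001 → c = 01101000, weight = 3.
  m = 1001 → c = 11100101, weight = 5.
  m = 0101 → c = 01001100, weight = 3.
  m = 1101 → c = 11000001, weight = 3.
  m = 0011 → c = 00001110, weight = 3.
  m = 1011 → c = 10000011, weight = 3.
  m = 0111 → c = 00101010, weight = 3.
  m = 1111 → c = 10100111, weight = 5.
Tally weights:
  weight 0: 1 codewords.
  weight 2: 2 codewords.
  weight 3: 6 codewords.
  weight 4: 3 codewords.
  weight 5: 2 codewords.
  weight 6: 2 codewords.
Minimum distance d = smallest w > 0 with A_w > 0 = 2.
Sanity: Σ A_w = 16 = 2^4 = 16 ✓.


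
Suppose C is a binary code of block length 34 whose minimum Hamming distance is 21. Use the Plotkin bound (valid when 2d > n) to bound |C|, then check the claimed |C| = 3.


Plotkin bound M ≤ 4; given |C| = 3 ≤ bound (satisfied).

Check applicability: 2d = 42, n = 34.
2d − n = 8 > 0, so Plotkin applies.
Compute d/(2d−n) = 21/8 ≈ 2.6250.
⌊d/(2d−n)⌋ = 2.
Plotkin bound: M ≤ 2·2 = 4.
Given |C| = 3, check: satisfied.
This |C| is below the Plotkin bound.


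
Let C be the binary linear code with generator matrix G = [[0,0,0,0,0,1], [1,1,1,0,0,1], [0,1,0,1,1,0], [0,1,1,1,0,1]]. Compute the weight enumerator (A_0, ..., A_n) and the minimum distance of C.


Weight distribution: A_0 = 1, A_1 = 1, A_2 = 2, A_3 = 6, A_4 = 5, A_5 = 1. Minimum distance d = 1.

Enumerate all 2^4 = 16 messages m ∈ F_2^4.
For each, compute codeword c = mG in F_2^6, then tally its weight.
  m = 0000 → c = 000000, weight = 0.
  m = 1000 → c = 000001, weight = 1.
  m = 0100 → c = 111001, weight = 4.
  m = 1100 → c = 111000, weight = 3.
  m = 0010 → c = 010110, weight = 3.
  m = 1010 → c = 010111, weight = 4.
  m = 0110 → c = 101111, weight = 5.
  m = 1110 → c = 101110, weight = 4.
  m = 0001 → c = 011101, weight = 4.
  m = 1001 → c = 011100, weight = 3.
  m = 0101 → c = 100100, weight = 2.
  m = 1101 → c = 100101, weight = 3.
  m = 0011 → c = 001011, weight = 3.
  m = 1011 → c = 001010, weight = 2.
  m = 0111 → c = 110010, weight = 3.
  m = 1111 → c = 110011, weight = 4.
Tally weights:
  weight 0: 1 codewords.
  weight 1: 1 codewords.
  weight 2: 2 codewords.
  weight 3: 6 codewords.
  weight 4: 5 codewords.
  weight 5: 1 codewords.
Minimum distance d = smallest w > 0 with A_w > 0 = 1.
Sanity: Σ A_w = 16 = 2^4 = 16 ✓.


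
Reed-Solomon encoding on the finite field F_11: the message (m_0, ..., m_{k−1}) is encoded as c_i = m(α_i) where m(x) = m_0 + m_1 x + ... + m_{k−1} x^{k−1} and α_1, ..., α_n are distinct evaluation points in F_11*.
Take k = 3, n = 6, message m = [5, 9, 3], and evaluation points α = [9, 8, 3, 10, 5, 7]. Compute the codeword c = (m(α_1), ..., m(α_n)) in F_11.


c = [10, 5, 4, 10, 4, 6]

Message polynomial: m(x) = 5 + 9·x + 3·x^2 (mod 11).
For each evaluation point α_i, compute m(α_i) mod 11:
  α_1 = 9: Horner steps 3 → 3 → 10, so m(9) = 10.
  α_2 = 8: Horner steps 3 → 0 → 5, so m(8) = 5.
  α_3 = 3: Horner steps 3 → 7 → 4, so m(3) = 4.
  α_4 = 10: Horner steps 3 → 6 → 10, so m(10) = 10.
  α_5 = 5: Horner steps 3 → 2 → 4, so m(5) = 4.
  α_6 = 7: Horner steps 3 → 8 → 6, so m(7) = 6.
Codeword c = [10, 5, 4, 10, 4, 6] ∈ F_11^6.


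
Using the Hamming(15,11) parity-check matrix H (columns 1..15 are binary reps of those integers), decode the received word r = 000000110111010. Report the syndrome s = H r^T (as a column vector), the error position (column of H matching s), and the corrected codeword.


s = (1, 1, 0, 0)^T, error position = 12, corrected codeword c = 000000110110010

Compute s = H r^T mod 2 one row at a time:
  s_1 = 1 + 0 + 1 + 1 + 1 + 0 + 1 + 0 = 5 ≡ 1 (mod 2).
  s_2 = 0 + 0 + 0 + 1 + 1 + 0 + 1 + 0 = 3 ≡ 1 (mod 2).
  s_3 = 0 + 0 + 0 + 1 + 1 + 1 + 1 + 0 = 4 ≡ 0 (mod 2).
  s_4 = 0 + 0 + 0 + 1 + 0 + 1 + 0 + 0 = 2 ≡ 0 (mod 2).
s = (1, 1, 0, 0)^T — this equals column 12 of H (binary 1100), so error is at position 12.
Correct: flip bit 12 of r = 000000110111010 to get c = 000000110110010.


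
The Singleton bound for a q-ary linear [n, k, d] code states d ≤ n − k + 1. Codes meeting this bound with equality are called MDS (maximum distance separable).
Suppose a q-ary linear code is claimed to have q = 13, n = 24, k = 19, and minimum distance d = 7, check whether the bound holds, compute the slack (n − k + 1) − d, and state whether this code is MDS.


Singleton RHS = n − k + 1 = 6, slack = -1, bound violated (no such code; not MDS).

Singleton bound: d ≤ n − k + 1.
Here n = 24, k = 19, so n − k + 1 = 6.
Given d = 7, check d ≤ 6: NO.
Slack = (n − k + 1) − d = -1.
The slack is negative: d = 7 exceeds n − k + 1 = 6 by 1, so the Singleton bound is violated and no linear [24, 19, 7]_13 code can exist. In particular it is not MDS (MDS requires d = n − k + 1 exactly).
Description: the claimed parameters are [24, 19, 7]_13; such a code would be impossible (violates the Singleton bound).


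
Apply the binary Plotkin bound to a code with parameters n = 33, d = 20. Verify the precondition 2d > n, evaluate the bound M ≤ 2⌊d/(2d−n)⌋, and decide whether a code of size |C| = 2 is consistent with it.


Plotkin bound M ≤ 4; given |C| = 2 ≤ bound (satisfied).

Check applicability: 2d = 40, n = 33.
2d − n = 7 > 0, so Plotkin applies.
Compute d/(2d−n) = 20/7 ≈ 2.8571.
⌊d/(2d−n)⌋ = 2.
Plotkin bound: M ≤ 2·2 = 4.
Given |C| = 2, check: satisfied.
This |C| is below the Plotkin bound.


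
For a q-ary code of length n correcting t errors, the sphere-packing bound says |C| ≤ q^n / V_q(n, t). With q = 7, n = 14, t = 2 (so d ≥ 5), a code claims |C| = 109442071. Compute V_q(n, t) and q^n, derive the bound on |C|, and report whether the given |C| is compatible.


V_q(n, t) = 3361, q^n = 678223072849, Hamming bound = 201792047, |C| = 109442071 ≤ bound (satisfied).

Step 1: Compute V_q(n, t) = Σ_{j=0}^2 C(n, j) (q−1)^j.
  j = 0: C(14,0)·(6)^0 = 1·1 = 1.
  j = 1: C(14,1)·(6)^1 = 14·6 = 84.
  j = 2: C(14,2)·(6)^2 = 91·36 = 3276.
  V_q(n, t) = 1 + 84 + 3276 = 3361.
Step 2: q^n = 7^14 = 678223072849.
Step 3: Hamming bound ⌊q^n / V_q(n,t)⌋ = ⌊678223072849/3361⌋ = 201792047.
Step 4: Compare |C| = 109442071 to 201792047: satisfied.
The claimed |C| lies below the Hamming bound.


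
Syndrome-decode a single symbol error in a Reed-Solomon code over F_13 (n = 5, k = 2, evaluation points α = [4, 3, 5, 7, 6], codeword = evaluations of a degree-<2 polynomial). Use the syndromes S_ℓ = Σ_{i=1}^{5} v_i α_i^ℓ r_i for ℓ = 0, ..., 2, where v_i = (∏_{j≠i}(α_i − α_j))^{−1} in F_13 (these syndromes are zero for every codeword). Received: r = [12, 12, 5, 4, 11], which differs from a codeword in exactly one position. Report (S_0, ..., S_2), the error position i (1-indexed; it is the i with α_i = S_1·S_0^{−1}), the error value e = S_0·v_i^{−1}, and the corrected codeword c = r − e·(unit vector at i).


S = (10, 4, 12), error at position 2, error magnitude e = 6, c = [12, 6, 5, 4, 11].

Step 1: column multipliers v_i = (∏_{j≠i}(α_i − α_j))^{−1} mod 13.
  i = 1 (α = 4): (4−3)(4−5)(4−7)(4−6) = 1·(−1)·(−3)·(−2) = −6 ≡ 7, so v_1 = 7^{−1} = 2 (mod 13).
  i = 2 (α = 3): (3−4)(3−5)(3−7)(3−6) = (−1)·(−2)·(−4)·(−3) = 24 ≡ 11, so v_2 = 11^{−1} = 6 (mod 13).
  i = 3 (α = 5): (5−4)(5−3)(5−7)(5−6) = 1·2·(−2)·(−1) = 4 ≡ 4, so v_3 = 4^{−1} = 10 (mod 13).
  i = 4 (α = 7): (7−4)(7−3)(7−5)(7−6) = 3·4·2·1 = 24 ≡ 11, so v_4 = 11^{−1} = 6 (mod 13).
  i = 5 (α = 6): (6−4)(6−3)(6−5)(6−7) = 2·3·1·(−1) = −6 ≡ 7, so v_5 = 7^{−1} = 2 (mod 13).
  v = [2, 6, 10, 6, 2].
Step 2: syndromes of r = [12, 12, 5, 4, 11] (all sums mod 13).
  S_0 = Σ v_i r_i = 2·12 + 6·12 + 10·5 + 6·4 + 2·11 = 192 ≡ 10.
  S_1 = Σ v_i α_i r_i = 2·4·12 + 6·3·12 + 10·5·5 + 6·7·4 + 2·6·11 = 862 ≡ 4.
  α_i^2 mod 13 = [3, 9, 12, 10, 10].
  S_2 = Σ v_i α_i^2 r_i = 2·3·12 + 6·9·12 + 10·12·5 + 6·10·4 + 2·10·11 = 1780 ≡ 12.
  S = (10, 4, 12) ≠ 0, so r is not a codeword (an error is present).
Step 3: locate the error. For a single error e at position i, S_ℓ = v_i·e·α_i^ℓ, so α_err = S_1/S_0.
  S_0^{−1} = 10^{−1} = 4 (mod 13), so α_err = 4·4 = 16 ≡ 3 = α_2. Error position i = 2.
  Consistency check: S_2/S_1 = 12·10 = 120 ≡ 3 = α_err ✓ (single-error assumption holds).
Step 4: error magnitude e = S_0/v_2 = S_0·∏_{j≠2}(α_2 − α_j) = 10·11 = 110 ≡ 6 (mod 13).
Step 5: correct position 2: c_2 = r_2 − e = 12 − 6 ≡ 6 (mod 13). Hence c = [12, 6, 5, 4, 11].
  Check: interpolating c through the α_i gives m(x) = 1 + 6·x (degree < 2) with m(α_i) = c_i for every i, so c is indeed a codeword.


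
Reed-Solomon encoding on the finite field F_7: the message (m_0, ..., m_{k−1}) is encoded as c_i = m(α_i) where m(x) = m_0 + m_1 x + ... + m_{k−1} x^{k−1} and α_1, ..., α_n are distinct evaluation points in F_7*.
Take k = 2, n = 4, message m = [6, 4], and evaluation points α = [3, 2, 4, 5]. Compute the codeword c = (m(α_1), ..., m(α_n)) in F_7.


c = [4, 0, 1, 5]

Message polynomial: m(x) = 6 + 4·x (mod 7).
For each evaluation point α_i, compute m(α_i) mod 7:
  α_1 = 3: Horner steps 4 → 4, so m(3) = 4.
  α_2 = 2: Horner steps 4 → 0, so m(2) = 0.
  α_3 = 4: Horner steps 4 → 1, so m(4) = 1.
  α_4 = 5: Horner steps 4 → 5, so m(5) = 5.
Codeword c = [4, 0, 1, 5] ∈ F_7^4.


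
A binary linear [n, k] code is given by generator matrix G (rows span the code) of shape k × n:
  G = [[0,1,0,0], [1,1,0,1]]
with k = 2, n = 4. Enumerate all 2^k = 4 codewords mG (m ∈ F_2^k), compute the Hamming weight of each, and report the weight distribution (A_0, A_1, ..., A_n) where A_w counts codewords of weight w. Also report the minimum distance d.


Weight distribution: A_0 = 1, A_1 = 1, A_2 = 1, A_3 = 1. Minimum distance d = 1.

Enumerate all 2^2 = 4 messages m ∈ F_2^2.
For each, compute codeword c = mG in F_2^4, then tally its weight.
  m = 00 → c = 0000, weight = 0.
  m = 10 → c = 0100, weight = 1.
  m = 01 → c = 1101, weight = 3.
  m = 11 → c = 1001, weight = 2.
Tally weights:
  weight 0: 1 codewords.
  weight 1: 1 codewords.
  weight 2: 1 codewords.
  weight 3: 1 codewords.
Minimum distance d = smallest w > 0 with A_w > 0 = 1.
Sanity: Σ A_w = 4 = 2^2 = 4 ✓.


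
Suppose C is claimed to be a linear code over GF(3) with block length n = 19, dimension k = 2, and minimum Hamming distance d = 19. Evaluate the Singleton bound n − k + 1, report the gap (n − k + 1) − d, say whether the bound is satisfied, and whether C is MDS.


Singleton RHS = n − k + 1 = 18, slack = -1, bound violated (no such code; not MDS).

Singleton bound: d ≤ n − k + 1.
Here n = 19, k = 2, so n − k + 1 = 18.
Given d = 19, check d ≤ 18: NO.
Slack = (n − k + 1) − d = -1.
The slack is negative: d = 19 exceeds n − k + 1 = 18 by 1, so the Singleton bound is violated and no linear [19, 2, 19]_3 code can exist. In particular it is not MDS (MDS requires d = n − k + 1 exactly).
Description: the claimed parameters are [19, 2, 19]_3; such a code would be impossible (violates the Singleton bound).


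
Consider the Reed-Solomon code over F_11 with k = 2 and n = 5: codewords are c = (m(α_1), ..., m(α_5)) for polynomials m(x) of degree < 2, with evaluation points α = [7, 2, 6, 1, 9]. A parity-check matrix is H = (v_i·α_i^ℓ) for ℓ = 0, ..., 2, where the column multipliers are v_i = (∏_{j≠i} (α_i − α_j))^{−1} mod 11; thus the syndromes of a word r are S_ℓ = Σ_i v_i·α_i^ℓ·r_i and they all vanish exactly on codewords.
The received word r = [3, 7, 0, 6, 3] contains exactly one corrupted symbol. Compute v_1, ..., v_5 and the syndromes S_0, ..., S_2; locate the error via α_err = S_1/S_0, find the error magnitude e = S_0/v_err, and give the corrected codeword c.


S = (4, 6, 9), error at position 1, error magnitude e = 2, c = [1, 7, 0, 6, 3].

Step 1: column multipliers v_i = (∏_{j≠i}(α_i − α_j))^{−1} mod 11.
  i = 1 (α = 7): (7−2)(7−6)(7−1)(7−9) = 5·1·6·(−2) = −60 ≡ 6, so v_1 = 6^{−1} = 2 (mod 11).
  i = 2 (α = 2): (2−7)(2−6)(2−1)(2−9) = (−5)·(−4)·1·(−7) = −140 ≡ 3, so v_2 = 3^{−1} = 4 (mod 11).
  i = 3 (α = 6): (6−7)(6−2)(6−1)(6−9) = (−1)·4·5·(−3) = 60 ≡ 5, so v_3 = 5^{−1} = 9 (mod 11).
  i = 4 (α = 1): (1−7)(1−2)(1−6)(1−9) = (−6)·(−1)·(−5)·(−8) = 240 ≡ 9, so v_4 = 9^{−1} = 5 (mod 11).
  i = 5 (α = 9): (9−7)(9−2)(9−6)(9−1) = 2·7·3·8 = 336 ≡ 6, so v_5 = 6^{−1} = 2 (mod 11).
  v = [2, 4, 9, 5, 2].
Step 2: syndromes of r = [3, 7, 0, 6, 3] (all sums mod 11).
  S_0 = Σ v_i r_i = 2·3 + 4·7 + 9·0 + 5·6 + 2·3 = 70 ≡ 4.
  S_1 = Σ v_i α_i r_i = 2·7·3 + 4·2·7 + 9·6·0 + 5·1·6 + 2·9·3 = 182 ≡ 6.
  α_i^2 mod 11 = [5, 4, 3, 1, 4].
  S_2 = Σ v_i α_i^2 r_i = 2·5·3 + 4·4·7 + 9·3·0 + 5·1·6 + 2·4·3 = 196 ≡ 9.
  S = (4, 6, 9) ≠ 0, so r is not a codeword (an error is present).
Step 3: locate the error. For a single error e at position i, S_ℓ = v_i·e·α_i^ℓ, so α_err = S_1/S_0.
  S_0^{−1} = 4^{−1} = 3 (mod 11), so α_err = 6·3 = 18 ≡ 7 = α_1. Error position i = 1.
  Consistency check: S_2/S_1 = 9·2 = 18 ≡ 7 = α_err ✓ (single-error assumption holds).
Step 4: error magnitude e = S_0/v_1 = S_0·∏_{j≠1}(α_1 − α_j) = 4·6 = 24 ≡ 2 (mod 11).
Step 5: correct position 1: c_1 = r_1 − e = 3 − 2 ≡ 1 (mod 11). Hence c = [1, 7, 0, 6, 3].
  Check: interpolating c through the α_i gives m(x) = 5 + 1·x (degree < 2) with m(α_i) = c_i for every i, so c is indeed a codeword.


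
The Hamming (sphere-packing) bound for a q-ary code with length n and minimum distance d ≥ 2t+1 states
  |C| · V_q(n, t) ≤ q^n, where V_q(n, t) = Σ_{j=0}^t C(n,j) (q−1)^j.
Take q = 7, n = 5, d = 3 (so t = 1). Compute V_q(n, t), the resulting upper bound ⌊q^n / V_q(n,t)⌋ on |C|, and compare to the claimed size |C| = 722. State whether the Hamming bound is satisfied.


V_q(n, t) = 31, q^n = 16807, Hamming bound = 542, |C| = 722 > bound (violated).

Step 1: Compute V_q(n, t) = Σ_{j=0}^1 C(n, j) (q−1)^j.
  j = 0: C(5,0)·(6)^0 = 1·1 = 1.
  j = 1: C(5,1)·(6)^1 = 5·6 = 30.
  V_q(n, t) = 1 + 30 = 31.
Step 2: q^n = 7^5 = 16807.
Step 3: Hamming bound ⌊q^n / V_q(n,t)⌋ = ⌊16807/31⌋ = 542.
Step 4: Compare |C| = 722 to 542: violated.
The claimed |C| lies above the Hamming bound, so no 7-ary code of length 5 with d ≥ 3 can have 722 codewords.
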